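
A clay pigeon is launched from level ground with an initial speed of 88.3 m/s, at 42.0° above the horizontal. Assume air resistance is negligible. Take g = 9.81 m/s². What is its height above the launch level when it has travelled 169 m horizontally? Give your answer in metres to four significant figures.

119.6 m

Horizontal component vₓ = 88.30 cos 42.0° = 65.62 m/s; vertical v_y0 = 88.30 sin 42.0° = 59.08 m/s.
Time to reach x = 169 m: t = x/vₓ = 169/65.62 = 2.575 s.
Height: y = v_y0 t − ½ g t² = 59.08 × 2.575 − 4.905 × 2.575² = 152.2 − 32.53 = 119.6 m.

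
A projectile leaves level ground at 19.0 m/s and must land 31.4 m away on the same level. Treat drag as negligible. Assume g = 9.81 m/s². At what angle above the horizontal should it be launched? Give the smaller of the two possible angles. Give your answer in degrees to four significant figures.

Level-ground range R = v₀² sin(2θ)/g ⇒ sin(2θ) = gR/v₀² = 9.81 × 31.4 / 19.0² = 0.8533.
2θ = 58.57° or 180° − 58.57° = 121.4°, so θ = 29.29° or 60.71°.
The smaller angle is 29.29°.

29.29°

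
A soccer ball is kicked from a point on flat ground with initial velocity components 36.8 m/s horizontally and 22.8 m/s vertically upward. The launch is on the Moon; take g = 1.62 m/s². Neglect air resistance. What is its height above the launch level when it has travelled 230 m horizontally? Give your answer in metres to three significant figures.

x = vₓ t ⇒ t = 230/36.80 = 6.250 s.
Height: y = v_y0 t − ½ g t² = 22.80 × 6.250 − 0.8100 × 6.250² = 142.5 − 31.64 = 110.9 m.

111 m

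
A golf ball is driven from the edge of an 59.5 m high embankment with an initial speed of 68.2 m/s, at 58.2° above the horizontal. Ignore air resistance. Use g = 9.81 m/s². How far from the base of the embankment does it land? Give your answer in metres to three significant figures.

459 m

Resolve: vₓ = 68.20 cos 58.2° = 35.94 m/s and v_y0 = 68.20 sin 58.2° = 57.96 m/s.
The projectile lands when y = 59.5 + (57.96) t − ½·9.81·t² = 0. Positive root: t = (57.96 + √(57.96² + 2·9.81·59.5)) / 9.81 = (57.96 + 67.28) / 9.81 = 12.77 s.
Horizontal distance: R = vₓ t = 35.94 × 12.77 = 458.8 m.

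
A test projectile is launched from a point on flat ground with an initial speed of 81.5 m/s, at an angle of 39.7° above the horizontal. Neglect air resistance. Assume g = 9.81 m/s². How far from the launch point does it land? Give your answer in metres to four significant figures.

Resolve: vₓ = 81.50 cos 39.7° = 62.71 m/s and v_y0 = 81.50 sin 39.7° = 52.06 m/s.
Time aloft: T = 2 v_y0 / g = 2 × 52.06 / 9.81 = 10.61 s.
Range: R = vₓ T = 62.71 × 10.61 = 665.5 m.

665.5 m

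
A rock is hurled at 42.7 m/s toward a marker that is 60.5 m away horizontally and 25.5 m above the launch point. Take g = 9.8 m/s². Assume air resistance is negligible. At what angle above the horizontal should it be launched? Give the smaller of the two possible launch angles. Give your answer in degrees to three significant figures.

33.2°

Trajectory: y = x tanθ − g x² (1 + tan²θ)/(2v₀²). With x = 60.5, y = 25.5, v₀ = 42.7, g = 9.80:
9.837 tan²θ − 60.5 tanθ + (35.34) = 0.
tanθ = [60.5 ± √(60.5² − 4 × 9.837 × (35.34))] / (2 × 9.837) = (60.5 ± 47.64) / 19.67, giving tanθ = 0.6535 or 5.497.
θ = 33.17° or 79.69°; the smaller is 33.17°.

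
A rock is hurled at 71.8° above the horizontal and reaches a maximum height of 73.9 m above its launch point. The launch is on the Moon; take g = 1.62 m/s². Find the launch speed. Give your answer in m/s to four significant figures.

16.29 m/s

At the peak v_y = 0, so v_y0 = √(2gH) = √(2 × 1.62 × 73.9) = 15.47 m/s.
v_y0 = v₀ sin θ ⇒ v₀ = 15.47 / sin 71.8° = 16.29 m/s.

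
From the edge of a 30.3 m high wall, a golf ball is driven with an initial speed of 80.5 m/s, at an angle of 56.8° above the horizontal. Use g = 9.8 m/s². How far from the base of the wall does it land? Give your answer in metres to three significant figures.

625 m

vₓ = 80.50 cos 56.8° = 44.08 m/s; v_y0 = 80.50 sin 56.8° = 67.36 m/s.
With up positive and y = 0 at the ground: y(t) = 30.3 + (67.36) t − 4.900 t². Setting y = 0 and taking the positive root: t = [67.36 + √(67.36² + 2·9.80·30.3)] / 9.80 = (67.36 + 71.63) / 9.80 = 14.18 s.
Horizontal distance: R = vₓ t = 44.08 × 14.18 = 625.2 m.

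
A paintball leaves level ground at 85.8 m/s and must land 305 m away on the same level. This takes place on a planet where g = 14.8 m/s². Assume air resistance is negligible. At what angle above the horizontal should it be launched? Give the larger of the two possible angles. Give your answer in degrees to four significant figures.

71.09°

R = v₀² sin 2θ / g gives sin 2θ = gR/v₀² = 14.8·305/85.8² = 0.6132.
2θ = 37.82° or 180° − 37.82° = 142.2°, so θ = 18.91° or 71.09°.
The larger angle is 71.09°.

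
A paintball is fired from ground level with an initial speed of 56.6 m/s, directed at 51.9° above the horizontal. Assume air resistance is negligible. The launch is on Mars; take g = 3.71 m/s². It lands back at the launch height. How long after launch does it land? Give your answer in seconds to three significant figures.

24.0 s

Components: vₓ = 56.60 cos 51.9° = 34.92 m/s, v_y0 = 56.60 sin 51.9° = 44.54 m/s.
Time of flight on level ground: T = 2 v_y0 / g = 2 × 44.54 / 3.71 = 24.01 s.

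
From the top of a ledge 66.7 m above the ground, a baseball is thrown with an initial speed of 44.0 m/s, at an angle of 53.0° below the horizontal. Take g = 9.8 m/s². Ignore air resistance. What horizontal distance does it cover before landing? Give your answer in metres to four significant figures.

41.29 m

Components: vₓ = 44.00 cos 53.0° = 26.48 m/s, v_y0 = −35.14 m/s (downward).
With up positive and y = 0 at the ground: y(t) = 66.7 + (−35.14) t − 4.900 t². Setting y = 0 and taking the positive root: t = [−35.14 + √(35.14² + 2·9.80·66.7)] / 9.80 = (−35.14 + 50.42) / 9.80 = 1.559 s.
Horizontal distance: R = vₓ t = 26.48 × 1.559 = 41.29 m.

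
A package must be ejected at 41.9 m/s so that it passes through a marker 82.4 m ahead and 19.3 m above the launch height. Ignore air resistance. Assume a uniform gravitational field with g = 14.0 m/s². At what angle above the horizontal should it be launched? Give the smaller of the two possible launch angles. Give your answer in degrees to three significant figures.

36.7°

Trajectory: y = x tanθ − g x² (1 + tan²θ)/(2v₀²). With x = 82.4, y = 19.3, v₀ = 41.9, g = 14.0:
27.07 tan²θ − 82.4 tanθ + (46.37) = 0.
tanθ = [82.4 ± √(82.4² − 4 × 27.07 × (46.37))] / (2 × 27.07) = (82.4 ± 42.05) / 54.14, giving tanθ = 0.7452 or 2.298.
θ = 36.69° or 66.49°; the smaller is 36.69°.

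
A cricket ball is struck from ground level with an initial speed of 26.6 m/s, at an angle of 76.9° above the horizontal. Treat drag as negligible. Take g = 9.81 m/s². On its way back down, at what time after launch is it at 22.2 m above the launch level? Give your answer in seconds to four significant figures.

Resolve: vₓ = 26.60 cos 76.9° = 6.029 m/s and v_y0 = 26.60 sin 76.9° = 25.91 m/s.
Set y = v_y0 t − ½ g t² = 22.2: 4.905 t² − 25.91 t + 22.2 = 0.
t = [25.91 ± √(25.91² − 2·9.81·22.2)] / 9.81 = (25.91 ± 15.35) / 9.81, so t = 1.076 s or t = 4.206 s.
The descending-branch root is 4.206 s.

4.206 s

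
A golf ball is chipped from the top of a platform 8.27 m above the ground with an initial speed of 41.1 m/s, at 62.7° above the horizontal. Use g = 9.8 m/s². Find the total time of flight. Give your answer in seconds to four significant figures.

7.673 s

Resolve: vₓ = 41.10 cos 62.7° = 18.85 m/s and v_y0 = 41.10 sin 62.7° = 36.52 m/s.
The projectile lands when y = 8.27 + (36.52) t − ½·9.80·t² = 0. Positive root: t = (36.52 + √(36.52² + 2·9.80·8.27)) / 9.80 = (36.52 + 38.68) / 9.80 = 7.673 s.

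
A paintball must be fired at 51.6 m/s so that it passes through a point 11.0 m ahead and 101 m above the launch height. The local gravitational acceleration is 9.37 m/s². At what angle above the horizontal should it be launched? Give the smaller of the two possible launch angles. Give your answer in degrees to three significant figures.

Trajectory: y = x tanθ − g x² (1 + tan²θ)/(2v₀²). With x = 11.0, y = 101, v₀ = 51.6, g = 9.37:
0.2129 tan²θ − 11.0 tanθ + (101.2) = 0.
tanθ = [11.0 ± √(11.0² − 4 × 0.2129 × (101.2))] / (2 × 0.2129) = (11.0 ± 5.899) / 0.4258, giving tanθ = 11.98 or 39.69.
θ = 85.23° or 88.56°; the smaller is 85.23°.

85.2°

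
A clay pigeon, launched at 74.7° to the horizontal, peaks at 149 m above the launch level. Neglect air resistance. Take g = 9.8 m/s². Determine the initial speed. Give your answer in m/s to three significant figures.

At the peak v_y = 0, so v_y0 = √(2gH) = √(2 × 9.80 × 149) = 54.04 m/s.
v_y0 = v₀ sin θ ⇒ v₀ = 54.04 / sin 74.7° = 56.03 m/s.

56.0 m/s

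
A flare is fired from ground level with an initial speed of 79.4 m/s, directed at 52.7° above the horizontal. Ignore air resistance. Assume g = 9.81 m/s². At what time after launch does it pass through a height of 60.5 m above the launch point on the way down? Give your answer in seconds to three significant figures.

Components: vₓ = 79.40 cos 52.7° = 48.12 m/s, v_y0 = 79.40 sin 52.7° = 63.16 m/s.
Height y(t) = 63.16 t − 4.905 t² = 60.5 gives 4.905 t² − 63.16 t + 60.5 = 0.
t = [63.16 ± √(63.16² − 2·9.81·60.5)] / 9.81 = (63.16 ± 52.94) / 9.81, so t = 1.042 s or t = 11.83 s.
The descending-branch root is 11.83 s.

11.8 s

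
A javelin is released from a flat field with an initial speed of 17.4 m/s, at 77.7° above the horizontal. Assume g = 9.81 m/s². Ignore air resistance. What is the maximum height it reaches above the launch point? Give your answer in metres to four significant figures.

Resolve: vₓ = 17.40 cos 77.7° = 3.707 m/s and v_y0 = 17.40 sin 77.7° = 17.00 m/s.
Maximum height: H = v_y0² / (2g) = 17.00² / (2 × 9.81) = 14.73 m.

14.73 m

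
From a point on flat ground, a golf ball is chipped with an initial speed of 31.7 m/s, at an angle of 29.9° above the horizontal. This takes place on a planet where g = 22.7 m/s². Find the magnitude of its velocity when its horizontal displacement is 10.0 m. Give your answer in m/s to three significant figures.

Resolve: vₓ = 31.70 cos 29.9° = 27.48 m/s and v_y0 = 31.70 sin 29.9° = 15.80 m/s.
Time to reach x = 10.0 m: t = x/vₓ = 10.0/27.48 = 0.3639 s.
Vertical velocity there: v_y = v_y0 − g t = 15.80 − 22.7 × 0.3639 = 7.542 m/s.
Speed: √(vₓ² + v_y²) = √(27.48² + 7.542²) = 28.50 m/s.

28.5 m/s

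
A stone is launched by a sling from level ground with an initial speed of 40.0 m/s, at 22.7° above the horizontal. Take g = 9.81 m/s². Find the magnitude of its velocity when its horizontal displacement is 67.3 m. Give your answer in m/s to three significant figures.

37.0 m/s

Components: vₓ = 40.00 cos 22.7° = 36.90 m/s, v_y0 = 40.00 sin 22.7° = 15.44 m/s.
x = vₓ t ⇒ t = 67.3/36.90 = 1.824 s.
Vertical velocity there: v_y = v_y0 − g t = 15.44 − 9.81 × 1.824 = −2.455 m/s.
Speed: √(vₓ² + v_y²) = √(36.90² + 2.455²) = 36.98 m/s.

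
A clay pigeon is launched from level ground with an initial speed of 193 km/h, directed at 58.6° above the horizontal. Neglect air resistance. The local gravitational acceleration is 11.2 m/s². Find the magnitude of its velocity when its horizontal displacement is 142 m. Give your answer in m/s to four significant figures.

30.09 m/s

Convert: 193 km/h = 193/3.6 = 53.61 m/s.
vₓ = 53.61 cos 58.6° = 27.93 m/s; v_y0 = 53.61 sin 58.6° = 45.76 m/s.
Time to reach x = 142 m: t = x/vₓ = 142/27.93 = 5.084 s.
Vertical velocity there: v_y = v_y0 − g t = 45.76 − 11.2 × 5.084 = −11.18 m/s.
Speed: √(vₓ² + v_y²) = √(27.93² + 11.18²) = 30.09 m/s.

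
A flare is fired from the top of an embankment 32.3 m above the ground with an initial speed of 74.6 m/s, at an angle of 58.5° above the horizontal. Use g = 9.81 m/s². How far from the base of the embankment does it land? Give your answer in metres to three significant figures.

525 m

Components: vₓ = 74.60 cos 58.5° = 38.98 m/s, v_y0 = 74.60 sin 58.5° = 63.61 m/s.
With up positive and y = 0 at the ground: y(t) = 32.3 + (63.61) t − 4.905 t². Setting y = 0 and taking the positive root: t = [63.61 + √(63.61² + 2·9.81·32.3)] / 9.81 = (63.61 + 68.41) / 9.81 = 13.46 s.
Horizontal distance: R = vₓ t = 38.98 × 13.46 = 524.5 m.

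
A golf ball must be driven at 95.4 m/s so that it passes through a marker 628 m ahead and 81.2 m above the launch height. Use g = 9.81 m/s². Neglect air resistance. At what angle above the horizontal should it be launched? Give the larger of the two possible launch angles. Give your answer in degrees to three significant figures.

Trajectory: y = x tanθ − g x² (1 + tan²θ)/(2v₀²). With x = 628, y = 81.2, v₀ = 95.4, g = 9.81:
212.6 tan²θ − 628 tanθ + (293.8) = 0.
tanθ = [628 ± √(628² − 4 × 212.6 × (293.8))] / (2 × 212.6) = (628 ± 380.3) / 425.1, giving tanθ = 0.5827 or 2.372.
θ = 30.23° or 67.14°; the larger is 67.14°.

67.1°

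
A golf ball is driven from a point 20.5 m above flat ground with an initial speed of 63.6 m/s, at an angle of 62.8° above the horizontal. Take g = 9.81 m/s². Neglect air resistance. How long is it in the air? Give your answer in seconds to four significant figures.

vₓ = 63.60 cos 62.8° = 29.07 m/s; v_y0 = 63.60 sin 62.8° = 56.57 m/s.
With up positive and y = 0 at the ground: y(t) = 20.5 + (56.57) t − 4.905 t². Setting y = 0 and taking the positive root: t = [56.57 + √(56.57² + 2·9.81·20.5)] / 9.81 = (56.57 + 60.02) / 9.81 = 11.88 s.

11.88 s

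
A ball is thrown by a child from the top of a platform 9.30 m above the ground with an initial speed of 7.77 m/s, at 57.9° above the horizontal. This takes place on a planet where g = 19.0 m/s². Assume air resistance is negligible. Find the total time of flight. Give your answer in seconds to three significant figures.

Resolve: vₓ = 7.770 cos 57.9° = 4.129 m/s and v_y0 = 7.770 sin 57.9° = 6.582 m/s.
Vertical motion (up positive, ground at y = 0): 9.500 t² − (6.582) t − 9.30 = 0, so t = (6.582 + √(6.582² + 2·19.0·9.30)) / 19.0 = (6.582 + 19.92) / 19.0 = 1.395 s.

1.39 s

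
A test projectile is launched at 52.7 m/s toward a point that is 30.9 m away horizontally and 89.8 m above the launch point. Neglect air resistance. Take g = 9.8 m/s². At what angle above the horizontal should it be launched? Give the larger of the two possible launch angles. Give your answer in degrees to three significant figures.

Trajectory: y = x tanθ − g x² (1 + tan²θ)/(2v₀²). With x = 30.9, y = 89.8, v₀ = 52.7, g = 9.80:
1.685 tan²θ − 30.9 tanθ + (91.48) = 0.
tanθ = [30.9 ± √(30.9² − 4 × 1.685 × (91.48))] / (2 × 1.685) = (30.9 ± 18.39) / 3.369, giving tanθ = 3.712 or 14.63.
θ = 74.92° or 86.09°; the larger is 86.09°.

86.1°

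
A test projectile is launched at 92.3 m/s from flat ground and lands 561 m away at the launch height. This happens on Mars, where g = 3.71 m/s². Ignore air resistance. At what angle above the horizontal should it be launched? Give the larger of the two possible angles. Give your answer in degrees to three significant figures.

From R = (v₀²/g) sin 2θ: sin 2θ = 3.71 × 561 / 8519.3 = 0.2443.
2θ = 14.14° or 180° − 14.14° = 165.9°, so θ = 7.070° or 82.93°.
The larger angle is 82.93°.

82.9°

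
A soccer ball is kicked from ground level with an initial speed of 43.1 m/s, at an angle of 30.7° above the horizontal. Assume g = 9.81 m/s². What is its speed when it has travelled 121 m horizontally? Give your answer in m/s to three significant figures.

Horizontal component vₓ = 43.10 cos 30.7° = 37.06 m/s; vertical v_y0 = 43.10 sin 30.7° = 22.00 m/s.
At x = 121 m, t = x/vₓ = 121/37.06 = 3.265 s.
Vertical velocity there: v_y = v_y0 − g t = 22.00 − 9.81 × 3.265 = −10.03 m/s.
Speed: √(vₓ² + v_y²) = √(37.06² + 10.03²) = 38.39 m/s.

38.4 m/s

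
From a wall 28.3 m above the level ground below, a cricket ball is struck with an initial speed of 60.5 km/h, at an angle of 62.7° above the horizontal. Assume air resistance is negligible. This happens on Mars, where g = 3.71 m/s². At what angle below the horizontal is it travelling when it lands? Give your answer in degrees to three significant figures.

Convert: 60.5 km/h = 60.5/3.6 = 16.81 m/s.
Components: vₓ = 16.81 cos 62.7° = 7.708 m/s, v_y0 = 16.81 sin 62.7° = 14.93 m/s.
The projectile lands when y = 28.3 + (14.93) t − ½·3.71·t² = 0. Positive root: t = (14.93 + √(14.93² + 2·3.71·28.3)) / 3.71 = (14.93 + 20.81) / 3.71 = 9.634 s.
At impact: v_y = v_y0 − g t = −20.81 m/s; vₓ = 7.708 m/s.
Angle below horizontal: arctan(|v_y|/vₓ) = arctan(20.81/7.708) = 69.67°.

69.7°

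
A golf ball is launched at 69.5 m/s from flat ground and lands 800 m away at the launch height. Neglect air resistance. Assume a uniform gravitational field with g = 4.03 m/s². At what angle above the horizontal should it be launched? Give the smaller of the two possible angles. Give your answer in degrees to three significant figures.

20.9°

From R = (v₀²/g) sin 2θ: sin 2θ = 4.03 × 800 / 4830.2 = 0.6675.
2θ = 41.87° or 180° − 41.87° = 138.1°, so θ = 20.94° or 69.06°.
The smaller angle is 20.94°.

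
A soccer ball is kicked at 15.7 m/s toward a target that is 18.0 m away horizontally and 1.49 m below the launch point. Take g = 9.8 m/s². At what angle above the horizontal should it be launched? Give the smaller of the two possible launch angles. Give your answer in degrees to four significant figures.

Trajectory: y = x tanθ − g x² (1 + tan²θ)/(2v₀²). With x = 18.0, y = −1.49, v₀ = 15.7, g = 9.80:
6.441 tan²θ − 18.0 tanθ + (4.951) = 0.
tanθ = [18.0 ± √(18.0² − 4 × 6.441 × (4.951))] / (2 × 6.441) = (18.0 ± 14.02) / 12.88, giving tanθ = 0.3093 or 2.485.
θ = 17.19° or 68.08°; the smaller is 17.19°.

17.19°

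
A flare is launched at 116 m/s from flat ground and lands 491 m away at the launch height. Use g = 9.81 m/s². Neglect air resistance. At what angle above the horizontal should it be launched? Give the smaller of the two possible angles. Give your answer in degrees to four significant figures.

10.49°

R = v₀² sin 2θ / g gives sin 2θ = gR/v₀² = 9.81·491/116² = 0.3580.
2θ = 20.97° or 180° − 20.97° = 159.0°, so θ = 10.49° or 79.51°.
The smaller angle is 10.49°.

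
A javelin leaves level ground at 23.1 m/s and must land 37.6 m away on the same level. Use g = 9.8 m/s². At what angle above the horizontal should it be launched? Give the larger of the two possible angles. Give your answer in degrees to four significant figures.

From R = (v₀²/g) sin 2θ: sin 2θ = 9.80 × 37.6 / 533.61 = 0.6905.
2θ = 43.67° or 180° − 43.67° = 136.3°, so θ = 21.84° or 68.16°.
The larger angle is 68.16°.

68.16°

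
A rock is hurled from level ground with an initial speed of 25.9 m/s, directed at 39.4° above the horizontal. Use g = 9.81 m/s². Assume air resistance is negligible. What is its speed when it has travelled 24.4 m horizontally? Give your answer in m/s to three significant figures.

Resolve: vₓ = 25.90 cos 39.4° = 20.01 m/s and v_y0 = 25.90 sin 39.4° = 16.44 m/s.
Time to reach x = 24.4 m: t = x/vₓ = 24.4/20.01 = 1.219 s.
Vertical velocity there: v_y = v_y0 − g t = 16.44 − 9.81 × 1.219 = 4.480 m/s.
Speed: √(vₓ² + v_y²) = √(20.01² + 4.480²) = 20.51 m/s.

20.5 m/s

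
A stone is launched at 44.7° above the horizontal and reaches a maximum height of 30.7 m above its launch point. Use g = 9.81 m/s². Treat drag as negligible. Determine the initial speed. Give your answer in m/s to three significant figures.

34.9 m/s

At the peak v_y = 0, so v_y0 = √(2gH) = √(2 × 9.81 × 30.7) = 24.54 m/s.
v_y0 = v₀ sin θ ⇒ v₀ = 24.54 / sin 44.7° = 34.89 m/s.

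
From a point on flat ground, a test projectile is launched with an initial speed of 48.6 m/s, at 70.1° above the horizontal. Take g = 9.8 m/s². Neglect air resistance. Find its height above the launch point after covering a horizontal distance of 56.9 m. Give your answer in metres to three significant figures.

Horizontal component vₓ = 48.60 cos 70.1° = 16.54 m/s; vertical v_y0 = 48.60 sin 70.1° = 45.70 m/s.
x = vₓ t ⇒ t = 56.9/16.54 = 3.440 s.
Height: y = v_y0 t − ½ g t² = 45.70 × 3.440 − 4.900 × 3.440² = 157.2 − 57.97 = 99.21 m.

99.2 m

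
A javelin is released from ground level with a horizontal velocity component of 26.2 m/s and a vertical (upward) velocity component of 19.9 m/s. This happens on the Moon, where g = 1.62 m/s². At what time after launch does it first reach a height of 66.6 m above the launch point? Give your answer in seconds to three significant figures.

Require v_y0 t − ½ g t² = 66.6, i.e. 0.8100 t² − 19.90 t + 66.6 = 0.
Quadratic formula: t = (19.90 ± √180.23) / 1.62 = (19.90 ± 13.42) / 1.62 → t = 3.997 s or 20.57 s.
The first (ascending) time is 3.997 s.

4.00 s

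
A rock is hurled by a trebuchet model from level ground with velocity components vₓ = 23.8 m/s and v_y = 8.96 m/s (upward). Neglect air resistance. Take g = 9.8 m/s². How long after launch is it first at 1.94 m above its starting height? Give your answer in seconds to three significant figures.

0.251 s

Require v_y0 t − ½ g t² = 1.94, i.e. 4.900 t² − 8.960 t + 1.94 = 0.
t = [8.960 ± √(8.960² − 2·9.80·1.94)] / 9.80 = (8.960 ± 6.501) / 9.80, so t = 0.2510 s or t = 1.578 s.
The first (ascending) time is 0.2510 s.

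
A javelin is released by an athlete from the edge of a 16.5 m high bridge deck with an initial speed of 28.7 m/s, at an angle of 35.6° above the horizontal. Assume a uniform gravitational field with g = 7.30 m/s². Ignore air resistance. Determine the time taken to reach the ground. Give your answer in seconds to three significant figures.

vₓ = 28.70 cos 35.6° = 23.34 m/s; v_y0 = 28.70 sin 35.6° = 16.71 m/s.
Vertical motion (up positive, ground at y = 0): 3.650 t² − (16.71) t − 16.5 = 0, so t = (16.71 + √(16.71² + 2·7.30·16.5)) / 7.30 = (16.71 + 22.80) / 7.30 = 5.412 s.

5.41 s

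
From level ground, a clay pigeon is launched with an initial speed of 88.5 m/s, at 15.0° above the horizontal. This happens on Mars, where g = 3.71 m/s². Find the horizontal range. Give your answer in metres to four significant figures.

1056 m

Resolve: vₓ = 88.50 cos 15.0° = 85.48 m/s and v_y0 = 88.50 sin 15.0° = 22.91 m/s.
Flight time T = 2 v_y0 / g = 12.35 s.
Range: R = vₓ T = 85.48 × 12.35 = 1056 m.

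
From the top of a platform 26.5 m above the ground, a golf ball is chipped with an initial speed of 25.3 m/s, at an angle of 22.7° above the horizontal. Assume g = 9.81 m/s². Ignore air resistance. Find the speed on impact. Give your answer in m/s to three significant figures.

Resolve: vₓ = 25.30 cos 22.7° = 23.34 m/s and v_y0 = 25.30 sin 22.7° = 9.763 m/s.
Vertical motion (up positive, ground at y = 0): 4.905 t² − (9.763) t − 26.5 = 0, so t = (9.763 + √(9.763² + 2·9.81·26.5)) / 9.81 = (9.763 + 24.80) / 9.81 = 3.524 s.
Vertical velocity at impact: v_y = v_y0 − g t = 9.763 − 9.81 × 3.524 = −24.80 m/s.
Speed: |v| = √(vₓ² + v_y²) = √(23.34² + 24.80²) = 34.06 m/s.

34.1 m/s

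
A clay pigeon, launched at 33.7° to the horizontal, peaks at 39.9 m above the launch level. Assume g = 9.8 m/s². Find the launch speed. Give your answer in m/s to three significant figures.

At the peak v_y = 0, so v_y0 = √(2gH) = √(2 × 9.80 × 39.9) = 27.96 m/s.
v_y0 = v₀ sin θ ⇒ v₀ = 27.96 / sin 33.7° = 50.40 m/s.

50.4 m/s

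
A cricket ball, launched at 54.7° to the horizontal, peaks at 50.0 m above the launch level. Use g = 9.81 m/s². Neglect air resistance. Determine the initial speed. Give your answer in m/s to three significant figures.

At the peak v_y = 0, so v_y0 = √(2gH) = √(2 × 9.81 × 50.0) = 31.32 m/s.
v_y0 = v₀ sin θ ⇒ v₀ = 31.32 / sin 54.7° = 38.38 m/s.

38.4 m/s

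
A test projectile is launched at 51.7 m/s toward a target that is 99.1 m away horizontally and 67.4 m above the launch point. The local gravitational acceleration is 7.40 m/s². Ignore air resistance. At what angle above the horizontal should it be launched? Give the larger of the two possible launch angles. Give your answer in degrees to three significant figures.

Trajectory: y = x tanθ − g x² (1 + tan²θ)/(2v₀²). With x = 99.1, y = 67.4, v₀ = 51.7, g = 7.40:
13.59 tan²θ − 99.1 tanθ + (80.99) = 0.
tanθ = [99.1 ± √(99.1² − 4 × 13.59 × (80.99))] / (2 × 13.59) = (99.1 ± 73.60) / 27.19, giving tanθ = 0.9380 or 6.352.
θ = 43.17° or 81.05°; the larger is 81.05°.

81.1°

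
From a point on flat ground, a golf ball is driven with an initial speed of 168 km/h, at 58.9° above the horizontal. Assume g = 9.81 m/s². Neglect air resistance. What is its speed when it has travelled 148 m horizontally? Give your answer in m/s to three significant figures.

31.5 m/s

Convert: 168 km/h = 168/3.6 = 46.67 m/s.
Components: vₓ = 46.67 cos 58.9° = 24.10 m/s, v_y0 = 46.67 sin 58.9° = 39.96 m/s.
At x = 148 m, t = x/vₓ = 148/24.10 = 6.140 s.
Vertical velocity there: v_y = v_y0 − g t = 39.96 − 9.81 × 6.140 = −20.27 m/s.
Speed: √(vₓ² + v_y²) = √(24.10² + 20.27²) = 31.50 m/s.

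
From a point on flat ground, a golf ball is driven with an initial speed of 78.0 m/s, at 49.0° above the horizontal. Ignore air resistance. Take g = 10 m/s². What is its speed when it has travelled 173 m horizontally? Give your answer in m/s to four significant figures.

56.98 m/s

Resolve: vₓ = 78.00 cos 49.0° = 51.17 m/s and v_y0 = 78.00 sin 49.0° = 58.87 m/s.
Time to reach x = 173 m: t = x/vₓ = 173/51.17 = 3.381 s.
Vertical velocity there: v_y = v_y0 − g t = 58.87 − 10.0 × 3.381 = 25.06 m/s.
Speed: √(vₓ² + v_y²) = √(51.17² + 25.06²) = 56.98 m/s.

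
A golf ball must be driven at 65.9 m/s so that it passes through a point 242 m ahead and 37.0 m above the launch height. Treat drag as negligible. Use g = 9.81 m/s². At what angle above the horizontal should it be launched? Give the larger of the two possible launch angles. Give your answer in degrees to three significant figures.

Trajectory: y = x tanθ − g x² (1 + tan²θ)/(2v₀²). With x = 242, y = 37.0, v₀ = 65.9, g = 9.81:
66.15 tan²θ − 242 tanθ + (103.1) = 0.
tanθ = [242 ± √(242² − 4 × 66.15 × (103.1))] / (2 × 66.15) = (242 ± 176.8) / 132.3, giving tanθ = 0.4925 or 3.166.
θ = 26.22° or 72.47°; the larger is 72.47°.

72.5°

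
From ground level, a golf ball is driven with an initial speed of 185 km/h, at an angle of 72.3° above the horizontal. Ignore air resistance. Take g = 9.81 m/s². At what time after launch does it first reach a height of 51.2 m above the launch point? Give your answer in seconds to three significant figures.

Convert: 185 km/h = 185/3.6 = 51.39 m/s.
vₓ = 51.39 cos 72.3° = 15.62 m/s; v_y0 = 51.39 sin 72.3° = 48.96 m/s.
Set y = v_y0 t − ½ g t² = 51.2: 4.905 t² − 48.96 t + 51.2 = 0.
t = [48.96 ± √(48.96² − 2·9.81·51.2)] / 9.81 = (48.96 ± 37.31) / 9.81, so t = 1.187 s or t = 8.794 s.
The first (ascending) time is 1.187 s.

1.19 s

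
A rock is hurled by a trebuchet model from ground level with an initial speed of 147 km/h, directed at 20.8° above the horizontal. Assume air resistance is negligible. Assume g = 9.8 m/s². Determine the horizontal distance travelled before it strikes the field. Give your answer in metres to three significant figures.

113 m

Convert: 147 km/h = 147/3.6 = 40.83 m/s.
vₓ = 40.83 cos 20.8° = 38.17 m/s; v_y0 = 40.83 sin 20.8° = 14.50 m/s.
Time aloft: T = 2 v_y0 / g = 2 × 14.50 / 9.80 = 2.959 s.
Horizontal distance R = vₓ T = 38.17 × 2.959 = 113.0 m.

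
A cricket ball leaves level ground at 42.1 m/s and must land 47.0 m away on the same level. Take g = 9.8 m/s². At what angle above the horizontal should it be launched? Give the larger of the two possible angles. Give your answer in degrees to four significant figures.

From R = (v₀²/g) sin 2θ: sin 2θ = 9.80 × 47.0 / 1772.4 = 0.2599.
2θ = 15.06° or 180° − 15.06° = 164.9°, so θ = 7.531° or 82.47°.
The larger angle is 82.47°.

82.47°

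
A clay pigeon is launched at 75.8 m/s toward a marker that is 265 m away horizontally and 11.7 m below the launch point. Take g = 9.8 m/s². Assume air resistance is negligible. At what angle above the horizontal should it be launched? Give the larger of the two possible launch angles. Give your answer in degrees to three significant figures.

76.7°

Trajectory: y = x tanθ − g x² (1 + tan²θ)/(2v₀²). With x = 265, y = −11.7, v₀ = 75.8, g = 9.80:
59.89 tan²θ − 265 tanθ + (48.19) = 0.
tanθ = [265 ± √(265² − 4 × 59.89 × (48.19))] / (2 × 59.89) = (265 ± 242.2) / 119.8, giving tanθ = 0.1900 or 4.235.
θ = 10.76° or 76.71°; the larger is 76.71°.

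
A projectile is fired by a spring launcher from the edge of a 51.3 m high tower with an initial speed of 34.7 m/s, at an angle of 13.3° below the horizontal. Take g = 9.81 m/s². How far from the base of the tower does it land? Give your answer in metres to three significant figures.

vₓ = 34.70 cos 13.3° = 33.77 m/s; v_y0 = −7.983 m/s (downward).
With up positive and y = 0 at the ground: y(t) = 51.3 + (−7.983) t − 4.905 t². Setting y = 0 and taking the positive root: t = [−7.983 + √(7.983² + 2·9.81·51.3)] / 9.81 = (−7.983 + 32.71) / 9.81 = 2.521 s.
Horizontal distance: R = vₓ t = 33.77 × 2.521 = 85.13 m.

85.1 m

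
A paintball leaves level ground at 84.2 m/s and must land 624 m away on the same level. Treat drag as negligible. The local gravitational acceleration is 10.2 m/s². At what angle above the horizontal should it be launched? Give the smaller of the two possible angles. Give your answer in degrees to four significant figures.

31.93°

Level-ground range R = v₀² sin(2θ)/g ⇒ sin(2θ) = gR/v₀² = 10.2 × 624 / 84.2² = 0.8978.
2θ = 63.87° or 180° − 63.87° = 116.1°, so θ = 31.93° or 58.07°.
The smaller angle is 31.93°.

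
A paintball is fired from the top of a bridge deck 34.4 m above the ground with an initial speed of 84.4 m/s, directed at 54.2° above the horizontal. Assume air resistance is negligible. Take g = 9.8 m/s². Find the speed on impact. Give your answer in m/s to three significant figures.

vₓ = 84.40 cos 54.2° = 49.37 m/s; v_y0 = 84.40 sin 54.2° = 68.45 m/s.
Vertical motion (up positive, ground at y = 0): 4.900 t² − (68.45) t − 34.4 = 0, so t = (68.45 + √(68.45² + 2·9.80·34.4)) / 9.80 = (68.45 + 73.21) / 9.80 = 14.46 s.
Vertical velocity at impact: v_y = v_y0 − g t = 68.45 − 9.80 × 14.46 = −73.21 m/s.
Speed: |v| = √(vₓ² + v_y²) = √(49.37² + 73.21²) = 88.30 m/s.

88.3 m/s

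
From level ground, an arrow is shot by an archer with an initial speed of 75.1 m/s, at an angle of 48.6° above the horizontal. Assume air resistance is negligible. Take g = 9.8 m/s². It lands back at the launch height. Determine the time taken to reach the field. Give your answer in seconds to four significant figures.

Components: vₓ = 75.10 cos 48.6° = 49.66 m/s, v_y0 = 75.10 sin 48.6° = 56.33 m/s.
It returns to y = 0 when t = 2 v_y0 / g = 2(56.33)/9.80 = 11.50 s.

11.50 s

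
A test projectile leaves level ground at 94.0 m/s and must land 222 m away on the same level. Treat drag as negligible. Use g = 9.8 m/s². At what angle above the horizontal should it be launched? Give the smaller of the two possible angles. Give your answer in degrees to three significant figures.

7.13°

R = v₀² sin 2θ / g gives sin 2θ = gR/v₀² = 9.80·222/94.0² = 0.2462.
2θ = 14.25° or 180° − 14.25° = 165.7°, so θ = 7.127° or 82.87°.
The smaller angle is 7.127°.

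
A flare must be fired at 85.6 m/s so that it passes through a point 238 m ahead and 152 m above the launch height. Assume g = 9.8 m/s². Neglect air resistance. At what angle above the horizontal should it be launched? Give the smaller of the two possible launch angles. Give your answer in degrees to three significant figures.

43.2°

Trajectory: y = x tanθ − g x² (1 + tan²θ)/(2v₀²). With x = 238, y = 152, v₀ = 85.6, g = 9.80:
37.88 tan²θ − 238 tanθ + (189.9) = 0.
tanθ = [238 ± √(238² − 4 × 37.88 × (189.9))] / (2 × 37.88) = (238 ± 167.0) / 75.76, giving tanθ = 0.9378 or 5.345.
θ = 43.16° or 79.40°; the smaller is 43.16°.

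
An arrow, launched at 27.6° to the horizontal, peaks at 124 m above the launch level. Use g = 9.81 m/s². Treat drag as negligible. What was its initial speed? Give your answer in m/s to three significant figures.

At the peak v_y = 0, so v_y0 = √(2gH) = √(2 × 9.81 × 124) = 49.32 m/s.
v_y0 = v₀ sin θ ⇒ v₀ = 49.32 / sin 27.6° = 106.5 m/s.

106 m/s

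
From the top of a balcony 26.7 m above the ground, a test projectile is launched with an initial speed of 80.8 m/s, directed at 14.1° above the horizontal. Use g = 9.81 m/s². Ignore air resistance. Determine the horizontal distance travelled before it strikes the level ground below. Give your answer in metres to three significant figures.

Horizontal component vₓ = 80.80 cos 14.1° = 78.37 m/s; vertical v_y0 = 80.80 sin 14.1° = 19.68 m/s.
The projectile lands when y = 26.7 + (19.68) t − ½·9.81·t² = 0. Positive root: t = (19.68 + √(19.68² + 2·9.81·26.7)) / 9.81 = (19.68 + 30.19) / 9.81 = 5.084 s.
Horizontal distance: R = vₓ t = 78.37 × 5.084 = 398.4 m.

398 m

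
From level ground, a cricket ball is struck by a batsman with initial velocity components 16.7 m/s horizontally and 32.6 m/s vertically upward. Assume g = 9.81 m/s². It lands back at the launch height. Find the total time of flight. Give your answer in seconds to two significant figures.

6.6 s

It returns to y = 0 when t = 2 v_y0 / g = 2(32.60)/9.81 = 6.646 s.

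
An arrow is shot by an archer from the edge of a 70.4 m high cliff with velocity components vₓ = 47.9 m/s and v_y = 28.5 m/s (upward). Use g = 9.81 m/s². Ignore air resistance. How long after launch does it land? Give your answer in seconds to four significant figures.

7.679 s

With up positive and y = 0 at the ground: y(t) = 70.4 + (28.50) t − 4.905 t². Setting y = 0 and taking the positive root: t = [28.50 + √(28.50² + 2·9.81·70.4)] / 9.81 = (28.50 + 46.83) / 9.81 = 7.679 s.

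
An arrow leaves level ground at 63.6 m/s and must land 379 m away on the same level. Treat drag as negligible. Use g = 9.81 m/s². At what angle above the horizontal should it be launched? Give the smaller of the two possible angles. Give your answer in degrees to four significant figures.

33.40°

From R = (v₀²/g) sin 2θ: sin 2θ = 9.81 × 379 / 4045.0 = 0.9192.
2θ = 66.80° or 180° − 66.80° = 113.2°, so θ = 33.40° or 56.60°.
The smaller angle is 33.40°.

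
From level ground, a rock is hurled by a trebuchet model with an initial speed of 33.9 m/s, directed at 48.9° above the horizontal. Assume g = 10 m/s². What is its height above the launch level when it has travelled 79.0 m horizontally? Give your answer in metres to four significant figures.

27.72 m

vₓ = 33.90 cos 48.9° = 22.29 m/s; v_y0 = 33.90 sin 48.9° = 25.55 m/s.
x = vₓ t ⇒ t = 79.0/22.29 = 3.545 s.
Height: y = v_y0 t − ½ g t² = 25.55 × 3.545 − 5.000 × 3.545² = 90.56 − 62.83 = 27.72 m.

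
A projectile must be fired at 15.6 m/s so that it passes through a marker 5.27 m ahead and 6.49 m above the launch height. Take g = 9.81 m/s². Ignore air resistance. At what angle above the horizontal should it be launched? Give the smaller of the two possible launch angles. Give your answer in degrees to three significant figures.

Trajectory: y = x tanθ − g x² (1 + tan²θ)/(2v₀²). With x = 5.27, y = 6.49, v₀ = 15.6, g = 9.81:
0.5598 tan²θ − 5.27 tanθ + (7.050) = 0.
tanθ = [5.27 ± √(5.27² − 4 × 0.5598 × (7.050))] / (2 × 0.5598) = (5.27 ± 3.462) / 1.120, giving tanθ = 1.615 or 7.800.
θ = 58.23° or 82.69°; the smaller is 58.23°.

58.2°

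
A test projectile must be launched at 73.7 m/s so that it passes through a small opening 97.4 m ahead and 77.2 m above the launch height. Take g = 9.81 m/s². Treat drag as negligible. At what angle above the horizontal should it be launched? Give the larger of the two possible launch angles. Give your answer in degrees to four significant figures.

84.51°

Trajectory: y = x tanθ − g x² (1 + tan²θ)/(2v₀²). With x = 97.4, y = 77.2, v₀ = 73.7, g = 9.81:
8.567 tan²θ − 97.4 tanθ + (85.77) = 0.
tanθ = [97.4 ± √(97.4² − 4 × 8.567 × (85.77))] / (2 × 8.567) = (97.4 ± 80.92) / 17.13, giving tanθ = 0.9620 or 10.41.
θ = 43.89° or 84.51°; the larger is 84.51°.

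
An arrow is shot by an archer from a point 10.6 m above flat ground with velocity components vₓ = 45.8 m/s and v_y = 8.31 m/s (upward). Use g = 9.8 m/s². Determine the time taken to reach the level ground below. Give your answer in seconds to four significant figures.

2.546 s

The projectile lands when y = 10.6 + (8.310) t − ½·9.80·t² = 0. Positive root: t = (8.310 + √(8.310² + 2·9.80·10.6)) / 9.80 = (8.310 + 16.64) / 9.80 = 2.546 s.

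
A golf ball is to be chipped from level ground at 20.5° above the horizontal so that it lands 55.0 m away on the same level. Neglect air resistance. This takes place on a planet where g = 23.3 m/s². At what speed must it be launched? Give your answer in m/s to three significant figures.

44.2 m/s

On level ground R = v₀² sin 2θ / g ⇒ v₀ = √(gR / sin 2θ).
v₀ = √(23.3 × 55.0 / sin 41.00°) = √(1282 / 0.6561) = √1953.3 = 44.20 m/s.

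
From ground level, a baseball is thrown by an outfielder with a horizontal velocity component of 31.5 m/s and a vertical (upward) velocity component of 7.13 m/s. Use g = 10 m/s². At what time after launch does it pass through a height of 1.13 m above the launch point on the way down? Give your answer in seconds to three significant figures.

Height y(t) = 7.130 t − 5.000 t² = 1.13 gives 5.000 t² − 7.130 t + 1.13 = 0.
t = [7.130 ± √(7.130² − 2·10.0·1.13)] / 10.0 = (7.130 ± 5.314) / 10.0, so t = 0.1816 s or t = 1.244 s.
The descending-branch root is 1.244 s.

1.24 s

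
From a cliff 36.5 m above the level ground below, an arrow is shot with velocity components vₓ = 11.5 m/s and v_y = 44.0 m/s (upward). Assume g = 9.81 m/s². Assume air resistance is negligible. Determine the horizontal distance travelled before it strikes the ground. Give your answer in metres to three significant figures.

The projectile lands when y = 36.5 + (44.00) t − ½·9.81·t² = 0. Positive root: t = (44.00 + √(44.00² + 2·9.81·36.5)) / 9.81 = (44.00 + 51.50) / 9.81 = 9.735 s.
Horizontal distance: R = vₓ t = 11.50 × 9.735 = 112.0 m.

112 m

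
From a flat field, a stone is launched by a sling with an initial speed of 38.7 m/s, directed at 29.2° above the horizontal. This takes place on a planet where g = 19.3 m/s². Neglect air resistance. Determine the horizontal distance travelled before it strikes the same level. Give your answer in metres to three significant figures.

Resolve: vₓ = 38.70 cos 29.2° = 33.78 m/s and v_y0 = 38.70 sin 29.2° = 18.88 m/s.
Time aloft: T = 2 v_y0 / g = 2 × 18.88 / 19.3 = 1.956 s.
Horizontal distance R = vₓ T = 33.78 × 1.956 = 66.09 m.

66.1 m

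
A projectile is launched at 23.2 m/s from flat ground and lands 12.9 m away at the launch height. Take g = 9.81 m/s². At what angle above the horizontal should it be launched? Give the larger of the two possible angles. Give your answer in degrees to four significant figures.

Level-ground range R = v₀² sin(2θ)/g ⇒ sin(2θ) = gR/v₀² = 9.81 × 12.9 / 23.2² = 0.2351.
2θ = 13.60° or 180° − 13.60° = 166.4°, so θ = 6.799° or 83.20°.
The larger angle is 83.20°.

83.20°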